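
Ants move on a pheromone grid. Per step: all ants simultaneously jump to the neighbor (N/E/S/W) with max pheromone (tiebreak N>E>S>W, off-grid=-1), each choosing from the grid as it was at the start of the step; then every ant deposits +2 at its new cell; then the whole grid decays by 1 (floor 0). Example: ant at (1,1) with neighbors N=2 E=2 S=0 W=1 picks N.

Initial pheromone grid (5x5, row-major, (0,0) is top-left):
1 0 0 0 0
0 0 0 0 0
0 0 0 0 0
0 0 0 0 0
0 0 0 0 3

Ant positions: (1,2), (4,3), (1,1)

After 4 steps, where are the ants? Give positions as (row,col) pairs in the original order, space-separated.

Step 1: ant0:(1,2)->N->(0,2) | ant1:(4,3)->E->(4,4) | ant2:(1,1)->N->(0,1)
  grid max=4 at (4,4)
Step 2: ant0:(0,2)->W->(0,1) | ant1:(4,4)->N->(3,4) | ant2:(0,1)->E->(0,2)
  grid max=3 at (4,4)
Step 3: ant0:(0,1)->E->(0,2) | ant1:(3,4)->S->(4,4) | ant2:(0,2)->W->(0,1)
  grid max=4 at (4,4)
Step 4: ant0:(0,2)->W->(0,1) | ant1:(4,4)->N->(3,4) | ant2:(0,1)->E->(0,2)
  grid max=4 at (0,1)

(0,1) (3,4) (0,2)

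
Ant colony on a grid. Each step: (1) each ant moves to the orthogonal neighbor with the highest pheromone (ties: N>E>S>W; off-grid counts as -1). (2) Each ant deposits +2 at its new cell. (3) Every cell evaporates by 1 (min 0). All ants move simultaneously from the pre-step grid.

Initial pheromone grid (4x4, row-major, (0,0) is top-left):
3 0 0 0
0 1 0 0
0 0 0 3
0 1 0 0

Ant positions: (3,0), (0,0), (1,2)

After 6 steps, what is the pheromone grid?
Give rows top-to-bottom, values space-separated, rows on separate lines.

After step 1: ants at (3,1),(0,1),(1,1)
  2 1 0 0
  0 2 0 0
  0 0 0 2
  0 2 0 0
After step 2: ants at (2,1),(1,1),(0,1)
  1 2 0 0
  0 3 0 0
  0 1 0 1
  0 1 0 0
After step 3: ants at (1,1),(0,1),(1,1)
  0 3 0 0
  0 6 0 0
  0 0 0 0
  0 0 0 0
After step 4: ants at (0,1),(1,1),(0,1)
  0 6 0 0
  0 7 0 0
  0 0 0 0
  0 0 0 0
After step 5: ants at (1,1),(0,1),(1,1)
  0 7 0 0
  0 10 0 0
  0 0 0 0
  0 0 0 0
After step 6: ants at (0,1),(1,1),(0,1)
  0 10 0 0
  0 11 0 0
  0 0 0 0
  0 0 0 0

0 10 0 0
0 11 0 0
0 0 0 0
0 0 0 0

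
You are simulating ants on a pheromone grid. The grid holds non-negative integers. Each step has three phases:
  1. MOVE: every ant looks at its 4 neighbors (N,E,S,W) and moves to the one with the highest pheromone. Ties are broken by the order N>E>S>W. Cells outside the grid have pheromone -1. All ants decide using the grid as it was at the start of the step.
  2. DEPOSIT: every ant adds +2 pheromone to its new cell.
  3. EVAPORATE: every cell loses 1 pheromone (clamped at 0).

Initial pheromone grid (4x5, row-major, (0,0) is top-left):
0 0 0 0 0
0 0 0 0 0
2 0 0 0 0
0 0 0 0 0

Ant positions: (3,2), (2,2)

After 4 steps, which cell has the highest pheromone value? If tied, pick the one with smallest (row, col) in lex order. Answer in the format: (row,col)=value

Answer: (1,2)=4

Derivation:
Step 1: ant0:(3,2)->N->(2,2) | ant1:(2,2)->N->(1,2)
  grid max=1 at (1,2)
Step 2: ant0:(2,2)->N->(1,2) | ant1:(1,2)->S->(2,2)
  grid max=2 at (1,2)
Step 3: ant0:(1,2)->S->(2,2) | ant1:(2,2)->N->(1,2)
  grid max=3 at (1,2)
Step 4: ant0:(2,2)->N->(1,2) | ant1:(1,2)->S->(2,2)
  grid max=4 at (1,2)
Final grid:
  0 0 0 0 0
  0 0 4 0 0
  0 0 4 0 0
  0 0 0 0 0
Max pheromone 4 at (1,2)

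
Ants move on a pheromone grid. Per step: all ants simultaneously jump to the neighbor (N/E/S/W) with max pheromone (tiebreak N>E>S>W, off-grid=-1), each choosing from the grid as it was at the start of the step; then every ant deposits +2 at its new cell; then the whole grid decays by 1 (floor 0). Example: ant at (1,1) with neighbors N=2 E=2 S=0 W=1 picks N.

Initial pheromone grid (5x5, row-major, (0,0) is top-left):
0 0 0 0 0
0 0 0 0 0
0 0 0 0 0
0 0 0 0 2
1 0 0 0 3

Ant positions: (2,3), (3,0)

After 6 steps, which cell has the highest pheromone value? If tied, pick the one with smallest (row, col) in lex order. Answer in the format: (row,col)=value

Step 1: ant0:(2,3)->N->(1,3) | ant1:(3,0)->S->(4,0)
  grid max=2 at (4,0)
Step 2: ant0:(1,3)->N->(0,3) | ant1:(4,0)->N->(3,0)
  grid max=1 at (0,3)
Step 3: ant0:(0,3)->E->(0,4) | ant1:(3,0)->S->(4,0)
  grid max=2 at (4,0)
Step 4: ant0:(0,4)->S->(1,4) | ant1:(4,0)->N->(3,0)
  grid max=1 at (1,4)
Step 5: ant0:(1,4)->N->(0,4) | ant1:(3,0)->S->(4,0)
  grid max=2 at (4,0)
Step 6: ant0:(0,4)->S->(1,4) | ant1:(4,0)->N->(3,0)
  grid max=1 at (1,4)
Final grid:
  0 0 0 0 0
  0 0 0 0 1
  0 0 0 0 0
  1 0 0 0 0
  1 0 0 0 0
Max pheromone 1 at (1,4)

Answer: (1,4)=1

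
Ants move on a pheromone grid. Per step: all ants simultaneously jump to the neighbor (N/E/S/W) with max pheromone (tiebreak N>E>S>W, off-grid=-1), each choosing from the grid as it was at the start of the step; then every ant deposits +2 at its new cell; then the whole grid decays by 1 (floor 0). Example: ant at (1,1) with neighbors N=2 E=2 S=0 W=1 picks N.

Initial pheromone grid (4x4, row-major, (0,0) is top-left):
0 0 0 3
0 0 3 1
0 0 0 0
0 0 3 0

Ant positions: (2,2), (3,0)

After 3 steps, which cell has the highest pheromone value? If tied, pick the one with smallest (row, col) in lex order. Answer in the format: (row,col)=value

Step 1: ant0:(2,2)->N->(1,2) | ant1:(3,0)->N->(2,0)
  grid max=4 at (1,2)
Step 2: ant0:(1,2)->N->(0,2) | ant1:(2,0)->N->(1,0)
  grid max=3 at (1,2)
Step 3: ant0:(0,2)->S->(1,2) | ant1:(1,0)->N->(0,0)
  grid max=4 at (1,2)
Final grid:
  1 0 0 0
  0 0 4 0
  0 0 0 0
  0 0 0 0
Max pheromone 4 at (1,2)

Answer: (1,2)=4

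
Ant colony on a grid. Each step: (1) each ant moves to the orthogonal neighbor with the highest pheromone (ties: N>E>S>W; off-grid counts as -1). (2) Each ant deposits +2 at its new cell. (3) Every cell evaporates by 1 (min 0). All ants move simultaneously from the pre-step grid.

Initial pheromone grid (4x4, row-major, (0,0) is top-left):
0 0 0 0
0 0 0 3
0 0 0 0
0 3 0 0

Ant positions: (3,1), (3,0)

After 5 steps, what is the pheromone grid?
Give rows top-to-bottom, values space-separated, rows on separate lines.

After step 1: ants at (2,1),(3,1)
  0 0 0 0
  0 0 0 2
  0 1 0 0
  0 4 0 0
After step 2: ants at (3,1),(2,1)
  0 0 0 0
  0 0 0 1
  0 2 0 0
  0 5 0 0
After step 3: ants at (2,1),(3,1)
  0 0 0 0
  0 0 0 0
  0 3 0 0
  0 6 0 0
After step 4: ants at (3,1),(2,1)
  0 0 0 0
  0 0 0 0
  0 4 0 0
  0 7 0 0
After step 5: ants at (2,1),(3,1)
  0 0 0 0
  0 0 0 0
  0 5 0 0
  0 8 0 0

0 0 0 0
0 0 0 0
0 5 0 0
0 8 0 0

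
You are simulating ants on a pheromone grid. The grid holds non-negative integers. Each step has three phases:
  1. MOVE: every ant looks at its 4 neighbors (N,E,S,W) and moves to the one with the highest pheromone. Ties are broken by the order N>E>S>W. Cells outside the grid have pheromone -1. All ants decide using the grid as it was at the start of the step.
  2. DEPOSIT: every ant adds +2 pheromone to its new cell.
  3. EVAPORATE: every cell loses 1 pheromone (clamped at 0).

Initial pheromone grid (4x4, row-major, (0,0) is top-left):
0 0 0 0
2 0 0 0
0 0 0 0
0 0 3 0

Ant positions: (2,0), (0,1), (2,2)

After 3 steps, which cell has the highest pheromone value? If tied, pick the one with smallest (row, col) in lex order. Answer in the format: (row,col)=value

Step 1: ant0:(2,0)->N->(1,0) | ant1:(0,1)->E->(0,2) | ant2:(2,2)->S->(3,2)
  grid max=4 at (3,2)
Step 2: ant0:(1,0)->N->(0,0) | ant1:(0,2)->E->(0,3) | ant2:(3,2)->N->(2,2)
  grid max=3 at (3,2)
Step 3: ant0:(0,0)->S->(1,0) | ant1:(0,3)->S->(1,3) | ant2:(2,2)->S->(3,2)
  grid max=4 at (3,2)
Final grid:
  0 0 0 0
  3 0 0 1
  0 0 0 0
  0 0 4 0
Max pheromone 4 at (3,2)

Answer: (3,2)=4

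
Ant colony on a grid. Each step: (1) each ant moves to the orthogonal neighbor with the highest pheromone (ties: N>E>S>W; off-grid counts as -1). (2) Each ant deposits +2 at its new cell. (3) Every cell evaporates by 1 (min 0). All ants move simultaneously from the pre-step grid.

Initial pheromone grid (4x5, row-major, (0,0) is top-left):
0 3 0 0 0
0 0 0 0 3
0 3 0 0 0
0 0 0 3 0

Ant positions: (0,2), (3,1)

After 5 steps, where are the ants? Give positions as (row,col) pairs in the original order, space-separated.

Step 1: ant0:(0,2)->W->(0,1) | ant1:(3,1)->N->(2,1)
  grid max=4 at (0,1)
Step 2: ant0:(0,1)->E->(0,2) | ant1:(2,1)->N->(1,1)
  grid max=3 at (0,1)
Step 3: ant0:(0,2)->W->(0,1) | ant1:(1,1)->N->(0,1)
  grid max=6 at (0,1)
Step 4: ant0:(0,1)->E->(0,2) | ant1:(0,1)->E->(0,2)
  grid max=5 at (0,1)
Step 5: ant0:(0,2)->W->(0,1) | ant1:(0,2)->W->(0,1)
  grid max=8 at (0,1)

(0,1) (0,1)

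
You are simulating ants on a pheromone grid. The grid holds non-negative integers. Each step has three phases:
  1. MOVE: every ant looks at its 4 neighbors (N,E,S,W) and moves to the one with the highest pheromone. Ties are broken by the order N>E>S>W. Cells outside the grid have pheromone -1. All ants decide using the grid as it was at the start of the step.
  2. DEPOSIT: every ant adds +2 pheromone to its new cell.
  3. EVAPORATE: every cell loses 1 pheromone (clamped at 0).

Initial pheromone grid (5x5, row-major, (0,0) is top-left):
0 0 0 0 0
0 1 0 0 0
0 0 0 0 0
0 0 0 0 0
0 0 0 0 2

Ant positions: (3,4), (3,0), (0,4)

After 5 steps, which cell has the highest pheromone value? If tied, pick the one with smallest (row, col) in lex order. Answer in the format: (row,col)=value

Step 1: ant0:(3,4)->S->(4,4) | ant1:(3,0)->N->(2,0) | ant2:(0,4)->S->(1,4)
  grid max=3 at (4,4)
Step 2: ant0:(4,4)->N->(3,4) | ant1:(2,0)->N->(1,0) | ant2:(1,4)->N->(0,4)
  grid max=2 at (4,4)
Step 3: ant0:(3,4)->S->(4,4) | ant1:(1,0)->N->(0,0) | ant2:(0,4)->S->(1,4)
  grid max=3 at (4,4)
Step 4: ant0:(4,4)->N->(3,4) | ant1:(0,0)->E->(0,1) | ant2:(1,4)->N->(0,4)
  grid max=2 at (4,4)
Step 5: ant0:(3,4)->S->(4,4) | ant1:(0,1)->E->(0,2) | ant2:(0,4)->S->(1,4)
  grid max=3 at (4,4)
Final grid:
  0 0 1 0 0
  0 0 0 0 1
  0 0 0 0 0
  0 0 0 0 0
  0 0 0 0 3
Max pheromone 3 at (4,4)

Answer: (4,4)=3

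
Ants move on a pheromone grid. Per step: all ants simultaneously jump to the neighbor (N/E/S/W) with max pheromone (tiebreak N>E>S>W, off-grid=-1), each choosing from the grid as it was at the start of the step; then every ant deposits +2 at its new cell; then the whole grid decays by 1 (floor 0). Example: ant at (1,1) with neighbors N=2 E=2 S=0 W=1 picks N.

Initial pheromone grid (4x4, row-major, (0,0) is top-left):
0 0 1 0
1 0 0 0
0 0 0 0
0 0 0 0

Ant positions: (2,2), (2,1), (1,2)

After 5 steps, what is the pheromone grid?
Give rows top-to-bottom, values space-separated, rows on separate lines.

After step 1: ants at (1,2),(1,1),(0,2)
  0 0 2 0
  0 1 1 0
  0 0 0 0
  0 0 0 0
After step 2: ants at (0,2),(1,2),(1,2)
  0 0 3 0
  0 0 4 0
  0 0 0 0
  0 0 0 0
After step 3: ants at (1,2),(0,2),(0,2)
  0 0 6 0
  0 0 5 0
  0 0 0 0
  0 0 0 0
After step 4: ants at (0,2),(1,2),(1,2)
  0 0 7 0
  0 0 8 0
  0 0 0 0
  0 0 0 0
After step 5: ants at (1,2),(0,2),(0,2)
  0 0 10 0
  0 0 9 0
  0 0 0 0
  0 0 0 0

0 0 10 0
0 0 9 0
0 0 0 0
0 0 0 0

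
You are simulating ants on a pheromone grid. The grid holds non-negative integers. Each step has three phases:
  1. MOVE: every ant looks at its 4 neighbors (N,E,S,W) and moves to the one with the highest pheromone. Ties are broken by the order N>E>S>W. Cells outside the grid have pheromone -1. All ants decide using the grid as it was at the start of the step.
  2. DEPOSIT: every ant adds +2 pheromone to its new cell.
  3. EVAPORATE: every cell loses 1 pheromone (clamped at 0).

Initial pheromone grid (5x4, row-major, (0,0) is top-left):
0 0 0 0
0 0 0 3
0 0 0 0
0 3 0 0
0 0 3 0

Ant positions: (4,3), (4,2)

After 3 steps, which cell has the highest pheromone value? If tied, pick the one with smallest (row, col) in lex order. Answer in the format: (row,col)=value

Answer: (4,2)=6

Derivation:
Step 1: ant0:(4,3)->W->(4,2) | ant1:(4,2)->N->(3,2)
  grid max=4 at (4,2)
Step 2: ant0:(4,2)->N->(3,2) | ant1:(3,2)->S->(4,2)
  grid max=5 at (4,2)
Step 3: ant0:(3,2)->S->(4,2) | ant1:(4,2)->N->(3,2)
  grid max=6 at (4,2)
Final grid:
  0 0 0 0
  0 0 0 0
  0 0 0 0
  0 0 3 0
  0 0 6 0
Max pheromone 6 at (4,2)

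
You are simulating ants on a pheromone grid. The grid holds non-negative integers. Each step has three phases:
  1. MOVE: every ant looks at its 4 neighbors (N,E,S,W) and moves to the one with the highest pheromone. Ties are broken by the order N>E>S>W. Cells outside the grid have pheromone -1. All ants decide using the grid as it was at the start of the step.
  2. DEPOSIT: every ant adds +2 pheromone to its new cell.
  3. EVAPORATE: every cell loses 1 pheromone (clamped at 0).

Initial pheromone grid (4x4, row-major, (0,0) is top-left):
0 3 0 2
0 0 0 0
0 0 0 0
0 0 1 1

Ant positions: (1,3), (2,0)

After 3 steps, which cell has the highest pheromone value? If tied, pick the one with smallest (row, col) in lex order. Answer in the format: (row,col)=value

Answer: (0,3)=3

Derivation:
Step 1: ant0:(1,3)->N->(0,3) | ant1:(2,0)->N->(1,0)
  grid max=3 at (0,3)
Step 2: ant0:(0,3)->S->(1,3) | ant1:(1,0)->N->(0,0)
  grid max=2 at (0,3)
Step 3: ant0:(1,3)->N->(0,3) | ant1:(0,0)->E->(0,1)
  grid max=3 at (0,3)
Final grid:
  0 2 0 3
  0 0 0 0
  0 0 0 0
  0 0 0 0
Max pheromone 3 at (0,3)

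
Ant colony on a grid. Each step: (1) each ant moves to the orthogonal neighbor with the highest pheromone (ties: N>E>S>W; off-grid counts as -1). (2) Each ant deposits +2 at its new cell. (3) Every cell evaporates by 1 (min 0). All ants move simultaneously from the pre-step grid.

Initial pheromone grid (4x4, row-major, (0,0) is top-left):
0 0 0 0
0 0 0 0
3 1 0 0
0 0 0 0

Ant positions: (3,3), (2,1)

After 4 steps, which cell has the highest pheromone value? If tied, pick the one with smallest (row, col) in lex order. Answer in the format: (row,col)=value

Answer: (2,0)=3

Derivation:
Step 1: ant0:(3,3)->N->(2,3) | ant1:(2,1)->W->(2,0)
  grid max=4 at (2,0)
Step 2: ant0:(2,3)->N->(1,3) | ant1:(2,0)->N->(1,0)
  grid max=3 at (2,0)
Step 3: ant0:(1,3)->N->(0,3) | ant1:(1,0)->S->(2,0)
  grid max=4 at (2,0)
Step 4: ant0:(0,3)->S->(1,3) | ant1:(2,0)->N->(1,0)
  grid max=3 at (2,0)
Final grid:
  0 0 0 0
  1 0 0 1
  3 0 0 0
  0 0 0 0
Max pheromone 3 at (2,0)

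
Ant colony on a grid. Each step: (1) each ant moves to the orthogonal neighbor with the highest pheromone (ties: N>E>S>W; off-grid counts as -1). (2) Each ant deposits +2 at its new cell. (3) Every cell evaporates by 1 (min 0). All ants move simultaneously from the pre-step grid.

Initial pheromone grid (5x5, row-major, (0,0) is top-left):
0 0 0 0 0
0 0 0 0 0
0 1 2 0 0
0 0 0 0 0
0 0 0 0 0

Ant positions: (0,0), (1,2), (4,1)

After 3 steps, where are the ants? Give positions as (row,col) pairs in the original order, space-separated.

Step 1: ant0:(0,0)->E->(0,1) | ant1:(1,2)->S->(2,2) | ant2:(4,1)->N->(3,1)
  grid max=3 at (2,2)
Step 2: ant0:(0,1)->E->(0,2) | ant1:(2,2)->N->(1,2) | ant2:(3,1)->N->(2,1)
  grid max=2 at (2,2)
Step 3: ant0:(0,2)->S->(1,2) | ant1:(1,2)->S->(2,2) | ant2:(2,1)->E->(2,2)
  grid max=5 at (2,2)

(1,2) (2,2) (2,2)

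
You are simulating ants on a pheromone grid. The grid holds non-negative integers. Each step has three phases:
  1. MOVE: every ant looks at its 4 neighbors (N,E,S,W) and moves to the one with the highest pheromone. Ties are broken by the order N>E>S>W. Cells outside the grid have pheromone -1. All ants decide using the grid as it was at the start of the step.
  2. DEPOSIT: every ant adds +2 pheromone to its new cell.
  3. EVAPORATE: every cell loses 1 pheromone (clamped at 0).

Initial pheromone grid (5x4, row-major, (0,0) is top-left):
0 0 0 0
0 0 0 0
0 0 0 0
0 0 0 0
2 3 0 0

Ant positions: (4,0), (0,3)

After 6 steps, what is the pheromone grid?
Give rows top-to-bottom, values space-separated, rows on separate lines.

After step 1: ants at (4,1),(1,3)
  0 0 0 0
  0 0 0 1
  0 0 0 0
  0 0 0 0
  1 4 0 0
After step 2: ants at (4,0),(0,3)
  0 0 0 1
  0 0 0 0
  0 0 0 0
  0 0 0 0
  2 3 0 0
After step 3: ants at (4,1),(1,3)
  0 0 0 0
  0 0 0 1
  0 0 0 0
  0 0 0 0
  1 4 0 0
After step 4: ants at (4,0),(0,3)
  0 0 0 1
  0 0 0 0
  0 0 0 0
  0 0 0 0
  2 3 0 0
After step 5: ants at (4,1),(1,3)
  0 0 0 0
  0 0 0 1
  0 0 0 0
  0 0 0 0
  1 4 0 0
After step 6: ants at (4,0),(0,3)
  0 0 0 1
  0 0 0 0
  0 0 0 0
  0 0 0 0
  2 3 0 0

0 0 0 1
0 0 0 0
0 0 0 0
0 0 0 0
2 3 0 0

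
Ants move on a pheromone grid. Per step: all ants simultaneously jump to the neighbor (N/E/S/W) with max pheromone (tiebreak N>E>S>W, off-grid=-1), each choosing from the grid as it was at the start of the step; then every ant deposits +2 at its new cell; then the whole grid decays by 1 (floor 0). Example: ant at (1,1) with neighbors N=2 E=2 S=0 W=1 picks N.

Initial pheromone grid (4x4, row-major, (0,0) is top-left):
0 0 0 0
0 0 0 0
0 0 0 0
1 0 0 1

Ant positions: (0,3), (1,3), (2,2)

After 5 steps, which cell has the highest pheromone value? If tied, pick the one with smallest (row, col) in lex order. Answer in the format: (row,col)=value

Step 1: ant0:(0,3)->S->(1,3) | ant1:(1,3)->N->(0,3) | ant2:(2,2)->N->(1,2)
  grid max=1 at (0,3)
Step 2: ant0:(1,3)->N->(0,3) | ant1:(0,3)->S->(1,3) | ant2:(1,2)->E->(1,3)
  grid max=4 at (1,3)
Step 3: ant0:(0,3)->S->(1,3) | ant1:(1,3)->N->(0,3) | ant2:(1,3)->N->(0,3)
  grid max=5 at (0,3)
Step 4: ant0:(1,3)->N->(0,3) | ant1:(0,3)->S->(1,3) | ant2:(0,3)->S->(1,3)
  grid max=8 at (1,3)
Step 5: ant0:(0,3)->S->(1,3) | ant1:(1,3)->N->(0,3) | ant2:(1,3)->N->(0,3)
  grid max=9 at (0,3)
Final grid:
  0 0 0 9
  0 0 0 9
  0 0 0 0
  0 0 0 0
Max pheromone 9 at (0,3)

Answer: (0,3)=9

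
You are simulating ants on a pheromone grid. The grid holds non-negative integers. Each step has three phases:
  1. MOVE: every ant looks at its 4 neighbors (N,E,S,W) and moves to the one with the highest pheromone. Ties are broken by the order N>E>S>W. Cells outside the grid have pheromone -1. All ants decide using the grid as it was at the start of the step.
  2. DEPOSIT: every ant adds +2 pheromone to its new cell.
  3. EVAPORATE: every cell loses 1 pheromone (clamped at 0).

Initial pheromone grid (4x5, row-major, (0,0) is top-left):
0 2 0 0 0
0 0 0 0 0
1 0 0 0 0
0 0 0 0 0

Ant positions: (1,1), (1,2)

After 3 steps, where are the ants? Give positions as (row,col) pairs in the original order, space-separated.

Step 1: ant0:(1,1)->N->(0,1) | ant1:(1,2)->N->(0,2)
  grid max=3 at (0,1)
Step 2: ant0:(0,1)->E->(0,2) | ant1:(0,2)->W->(0,1)
  grid max=4 at (0,1)
Step 3: ant0:(0,2)->W->(0,1) | ant1:(0,1)->E->(0,2)
  grid max=5 at (0,1)

(0,1) (0,2)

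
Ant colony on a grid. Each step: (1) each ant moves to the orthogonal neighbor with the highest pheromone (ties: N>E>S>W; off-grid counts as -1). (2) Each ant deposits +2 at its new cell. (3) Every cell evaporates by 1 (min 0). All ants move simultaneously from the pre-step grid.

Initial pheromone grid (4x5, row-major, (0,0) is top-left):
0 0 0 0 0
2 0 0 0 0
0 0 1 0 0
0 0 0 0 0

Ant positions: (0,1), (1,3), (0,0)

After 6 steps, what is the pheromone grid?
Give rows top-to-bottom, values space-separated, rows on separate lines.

After step 1: ants at (0,2),(0,3),(1,0)
  0 0 1 1 0
  3 0 0 0 0
  0 0 0 0 0
  0 0 0 0 0
After step 2: ants at (0,3),(0,2),(0,0)
  1 0 2 2 0
  2 0 0 0 0
  0 0 0 0 0
  0 0 0 0 0
After step 3: ants at (0,2),(0,3),(1,0)
  0 0 3 3 0
  3 0 0 0 0
  0 0 0 0 0
  0 0 0 0 0
After step 4: ants at (0,3),(0,2),(0,0)
  1 0 4 4 0
  2 0 0 0 0
  0 0 0 0 0
  0 0 0 0 0
After step 5: ants at (0,2),(0,3),(1,0)
  0 0 5 5 0
  3 0 0 0 0
  0 0 0 0 0
  0 0 0 0 0
After step 6: ants at (0,3),(0,2),(0,0)
  1 0 6 6 0
  2 0 0 0 0
  0 0 0 0 0
  0 0 0 0 0

1 0 6 6 0
2 0 0 0 0
0 0 0 0 0
0 0 0 0 0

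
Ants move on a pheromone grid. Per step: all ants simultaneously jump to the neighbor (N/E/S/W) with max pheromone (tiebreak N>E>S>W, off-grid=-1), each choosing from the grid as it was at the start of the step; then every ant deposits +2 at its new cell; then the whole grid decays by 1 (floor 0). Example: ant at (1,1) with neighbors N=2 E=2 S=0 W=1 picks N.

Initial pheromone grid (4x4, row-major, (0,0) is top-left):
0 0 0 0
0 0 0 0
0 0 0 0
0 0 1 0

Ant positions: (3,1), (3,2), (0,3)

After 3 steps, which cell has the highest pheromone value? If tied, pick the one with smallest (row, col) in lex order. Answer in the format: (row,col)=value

Answer: (3,2)=4

Derivation:
Step 1: ant0:(3,1)->E->(3,2) | ant1:(3,2)->N->(2,2) | ant2:(0,3)->S->(1,3)
  grid max=2 at (3,2)
Step 2: ant0:(3,2)->N->(2,2) | ant1:(2,2)->S->(3,2) | ant2:(1,3)->N->(0,3)
  grid max=3 at (3,2)
Step 3: ant0:(2,2)->S->(3,2) | ant1:(3,2)->N->(2,2) | ant2:(0,3)->S->(1,3)
  grid max=4 at (3,2)
Final grid:
  0 0 0 0
  0 0 0 1
  0 0 3 0
  0 0 4 0
Max pheromone 4 at (3,2)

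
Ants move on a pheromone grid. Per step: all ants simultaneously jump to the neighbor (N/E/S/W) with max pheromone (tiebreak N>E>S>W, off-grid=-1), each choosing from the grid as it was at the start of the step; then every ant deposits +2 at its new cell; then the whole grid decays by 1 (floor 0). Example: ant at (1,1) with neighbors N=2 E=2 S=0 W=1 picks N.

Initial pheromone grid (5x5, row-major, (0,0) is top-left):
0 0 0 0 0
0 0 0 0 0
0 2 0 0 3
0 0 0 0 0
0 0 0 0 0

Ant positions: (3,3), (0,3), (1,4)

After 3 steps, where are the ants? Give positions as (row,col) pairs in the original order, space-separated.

Step 1: ant0:(3,3)->N->(2,3) | ant1:(0,3)->E->(0,4) | ant2:(1,4)->S->(2,4)
  grid max=4 at (2,4)
Step 2: ant0:(2,3)->E->(2,4) | ant1:(0,4)->S->(1,4) | ant2:(2,4)->W->(2,3)
  grid max=5 at (2,4)
Step 3: ant0:(2,4)->W->(2,3) | ant1:(1,4)->S->(2,4) | ant2:(2,3)->E->(2,4)
  grid max=8 at (2,4)

(2,3) (2,4) (2,4)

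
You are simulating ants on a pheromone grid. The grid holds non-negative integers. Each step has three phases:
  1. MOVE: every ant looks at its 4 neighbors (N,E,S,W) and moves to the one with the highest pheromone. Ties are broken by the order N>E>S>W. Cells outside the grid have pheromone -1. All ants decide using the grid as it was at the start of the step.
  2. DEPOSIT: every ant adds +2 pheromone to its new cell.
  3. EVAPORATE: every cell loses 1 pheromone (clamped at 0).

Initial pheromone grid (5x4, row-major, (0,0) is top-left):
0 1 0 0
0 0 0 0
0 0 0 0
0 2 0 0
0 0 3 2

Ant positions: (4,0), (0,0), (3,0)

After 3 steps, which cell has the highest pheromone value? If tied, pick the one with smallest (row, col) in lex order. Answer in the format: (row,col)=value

Answer: (3,1)=5

Derivation:
Step 1: ant0:(4,0)->N->(3,0) | ant1:(0,0)->E->(0,1) | ant2:(3,0)->E->(3,1)
  grid max=3 at (3,1)
Step 2: ant0:(3,0)->E->(3,1) | ant1:(0,1)->E->(0,2) | ant2:(3,1)->W->(3,0)
  grid max=4 at (3,1)
Step 3: ant0:(3,1)->W->(3,0) | ant1:(0,2)->W->(0,1) | ant2:(3,0)->E->(3,1)
  grid max=5 at (3,1)
Final grid:
  0 2 0 0
  0 0 0 0
  0 0 0 0
  3 5 0 0
  0 0 0 0
Max pheromone 5 at (3,1)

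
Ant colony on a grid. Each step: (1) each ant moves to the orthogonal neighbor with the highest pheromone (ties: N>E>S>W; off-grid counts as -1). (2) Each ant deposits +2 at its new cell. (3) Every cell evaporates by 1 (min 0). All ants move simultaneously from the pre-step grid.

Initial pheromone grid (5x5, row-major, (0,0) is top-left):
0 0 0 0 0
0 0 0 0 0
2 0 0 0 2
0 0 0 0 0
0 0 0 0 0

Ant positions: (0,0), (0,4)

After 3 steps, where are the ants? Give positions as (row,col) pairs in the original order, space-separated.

Step 1: ant0:(0,0)->E->(0,1) | ant1:(0,4)->S->(1,4)
  grid max=1 at (0,1)
Step 2: ant0:(0,1)->E->(0,2) | ant1:(1,4)->S->(2,4)
  grid max=2 at (2,4)
Step 3: ant0:(0,2)->E->(0,3) | ant1:(2,4)->N->(1,4)
  grid max=1 at (0,3)

(0,3) (1,4)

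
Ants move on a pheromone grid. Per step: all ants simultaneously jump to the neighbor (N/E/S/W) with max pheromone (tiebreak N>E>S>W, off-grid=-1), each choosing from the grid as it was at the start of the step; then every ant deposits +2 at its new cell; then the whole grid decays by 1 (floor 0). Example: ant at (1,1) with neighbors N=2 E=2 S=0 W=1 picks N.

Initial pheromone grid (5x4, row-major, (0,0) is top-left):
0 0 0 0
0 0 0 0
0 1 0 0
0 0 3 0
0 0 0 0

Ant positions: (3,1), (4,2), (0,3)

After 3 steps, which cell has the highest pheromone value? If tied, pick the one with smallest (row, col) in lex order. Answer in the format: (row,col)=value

Step 1: ant0:(3,1)->E->(3,2) | ant1:(4,2)->N->(3,2) | ant2:(0,3)->S->(1,3)
  grid max=6 at (3,2)
Step 2: ant0:(3,2)->N->(2,2) | ant1:(3,2)->N->(2,2) | ant2:(1,3)->N->(0,3)
  grid max=5 at (3,2)
Step 3: ant0:(2,2)->S->(3,2) | ant1:(2,2)->S->(3,2) | ant2:(0,3)->S->(1,3)
  grid max=8 at (3,2)
Final grid:
  0 0 0 0
  0 0 0 1
  0 0 2 0
  0 0 8 0
  0 0 0 0
Max pheromone 8 at (3,2)

Answer: (3,2)=8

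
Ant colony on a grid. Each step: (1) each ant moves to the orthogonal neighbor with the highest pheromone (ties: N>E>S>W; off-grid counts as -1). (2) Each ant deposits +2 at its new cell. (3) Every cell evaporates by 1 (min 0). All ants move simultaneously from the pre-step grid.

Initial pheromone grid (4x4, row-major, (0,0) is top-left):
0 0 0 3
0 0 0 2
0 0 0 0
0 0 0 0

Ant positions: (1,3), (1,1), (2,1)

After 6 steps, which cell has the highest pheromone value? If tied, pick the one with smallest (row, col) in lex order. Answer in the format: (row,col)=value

Answer: (0,1)=6

Derivation:
Step 1: ant0:(1,3)->N->(0,3) | ant1:(1,1)->N->(0,1) | ant2:(2,1)->N->(1,1)
  grid max=4 at (0,3)
Step 2: ant0:(0,3)->S->(1,3) | ant1:(0,1)->S->(1,1) | ant2:(1,1)->N->(0,1)
  grid max=3 at (0,3)
Step 3: ant0:(1,3)->N->(0,3) | ant1:(1,1)->N->(0,1) | ant2:(0,1)->S->(1,1)
  grid max=4 at (0,3)
Step 4: ant0:(0,3)->S->(1,3) | ant1:(0,1)->S->(1,1) | ant2:(1,1)->N->(0,1)
  grid max=4 at (0,1)
Step 5: ant0:(1,3)->N->(0,3) | ant1:(1,1)->N->(0,1) | ant2:(0,1)->S->(1,1)
  grid max=5 at (0,1)
Step 6: ant0:(0,3)->S->(1,3) | ant1:(0,1)->S->(1,1) | ant2:(1,1)->N->(0,1)
  grid max=6 at (0,1)
Final grid:
  0 6 0 3
  0 6 0 2
  0 0 0 0
  0 0 0 0
Max pheromone 6 at (0,1)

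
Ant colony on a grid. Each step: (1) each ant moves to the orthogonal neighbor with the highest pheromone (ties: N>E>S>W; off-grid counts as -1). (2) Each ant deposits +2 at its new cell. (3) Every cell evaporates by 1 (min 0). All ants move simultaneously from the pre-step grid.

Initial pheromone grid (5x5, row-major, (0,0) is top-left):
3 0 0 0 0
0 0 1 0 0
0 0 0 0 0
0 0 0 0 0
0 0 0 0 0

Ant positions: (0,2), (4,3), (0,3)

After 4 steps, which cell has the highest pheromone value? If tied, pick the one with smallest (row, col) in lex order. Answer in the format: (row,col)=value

Answer: (1,2)=3

Derivation:
Step 1: ant0:(0,2)->S->(1,2) | ant1:(4,3)->N->(3,3) | ant2:(0,3)->E->(0,4)
  grid max=2 at (0,0)
Step 2: ant0:(1,2)->N->(0,2) | ant1:(3,3)->N->(2,3) | ant2:(0,4)->S->(1,4)
  grid max=1 at (0,0)
Step 3: ant0:(0,2)->S->(1,2) | ant1:(2,3)->N->(1,3) | ant2:(1,4)->N->(0,4)
  grid max=2 at (1,2)
Step 4: ant0:(1,2)->E->(1,3) | ant1:(1,3)->W->(1,2) | ant2:(0,4)->S->(1,4)
  grid max=3 at (1,2)
Final grid:
  0 0 0 0 0
  0 0 3 2 1
  0 0 0 0 0
  0 0 0 0 0
  0 0 0 0 0
Max pheromone 3 at (1,2)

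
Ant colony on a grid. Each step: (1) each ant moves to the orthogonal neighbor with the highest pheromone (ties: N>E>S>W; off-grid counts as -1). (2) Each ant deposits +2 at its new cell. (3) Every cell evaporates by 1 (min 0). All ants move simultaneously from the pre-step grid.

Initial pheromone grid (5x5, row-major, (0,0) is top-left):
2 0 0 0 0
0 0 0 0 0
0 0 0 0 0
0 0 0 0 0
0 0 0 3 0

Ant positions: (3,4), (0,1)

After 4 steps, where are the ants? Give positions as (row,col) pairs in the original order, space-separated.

Step 1: ant0:(3,4)->N->(2,4) | ant1:(0,1)->W->(0,0)
  grid max=3 at (0,0)
Step 2: ant0:(2,4)->N->(1,4) | ant1:(0,0)->E->(0,1)
  grid max=2 at (0,0)
Step 3: ant0:(1,4)->N->(0,4) | ant1:(0,1)->W->(0,0)
  grid max=3 at (0,0)
Step 4: ant0:(0,4)->S->(1,4) | ant1:(0,0)->E->(0,1)
  grid max=2 at (0,0)

(1,4) (0,1)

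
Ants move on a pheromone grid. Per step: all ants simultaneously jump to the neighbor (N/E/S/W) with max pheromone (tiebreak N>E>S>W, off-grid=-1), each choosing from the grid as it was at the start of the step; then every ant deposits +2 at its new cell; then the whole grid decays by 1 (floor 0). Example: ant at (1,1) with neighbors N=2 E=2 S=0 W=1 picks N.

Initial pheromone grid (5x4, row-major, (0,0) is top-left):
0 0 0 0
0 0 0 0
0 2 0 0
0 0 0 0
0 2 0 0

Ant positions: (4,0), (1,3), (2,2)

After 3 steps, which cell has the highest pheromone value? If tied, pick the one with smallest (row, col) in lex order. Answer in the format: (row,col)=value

Step 1: ant0:(4,0)->E->(4,1) | ant1:(1,3)->N->(0,3) | ant2:(2,2)->W->(2,1)
  grid max=3 at (2,1)
Step 2: ant0:(4,1)->N->(3,1) | ant1:(0,3)->S->(1,3) | ant2:(2,1)->N->(1,1)
  grid max=2 at (2,1)
Step 3: ant0:(3,1)->N->(2,1) | ant1:(1,3)->N->(0,3) | ant2:(1,1)->S->(2,1)
  grid max=5 at (2,1)
Final grid:
  0 0 0 1
  0 0 0 0
  0 5 0 0
  0 0 0 0
  0 1 0 0
Max pheromone 5 at (2,1)

Answer: (2,1)=5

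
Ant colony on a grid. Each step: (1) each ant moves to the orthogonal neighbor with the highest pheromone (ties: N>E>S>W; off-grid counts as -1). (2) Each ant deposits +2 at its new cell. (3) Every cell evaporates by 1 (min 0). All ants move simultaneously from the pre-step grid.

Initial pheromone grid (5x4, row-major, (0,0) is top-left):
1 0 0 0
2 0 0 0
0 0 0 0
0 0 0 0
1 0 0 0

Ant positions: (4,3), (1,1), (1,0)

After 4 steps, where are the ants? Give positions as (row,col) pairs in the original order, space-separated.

Step 1: ant0:(4,3)->N->(3,3) | ant1:(1,1)->W->(1,0) | ant2:(1,0)->N->(0,0)
  grid max=3 at (1,0)
Step 2: ant0:(3,3)->N->(2,3) | ant1:(1,0)->N->(0,0) | ant2:(0,0)->S->(1,0)
  grid max=4 at (1,0)
Step 3: ant0:(2,3)->N->(1,3) | ant1:(0,0)->S->(1,0) | ant2:(1,0)->N->(0,0)
  grid max=5 at (1,0)
Step 4: ant0:(1,3)->N->(0,3) | ant1:(1,0)->N->(0,0) | ant2:(0,0)->S->(1,0)
  grid max=6 at (1,0)

(0,3) (0,0) (1,0)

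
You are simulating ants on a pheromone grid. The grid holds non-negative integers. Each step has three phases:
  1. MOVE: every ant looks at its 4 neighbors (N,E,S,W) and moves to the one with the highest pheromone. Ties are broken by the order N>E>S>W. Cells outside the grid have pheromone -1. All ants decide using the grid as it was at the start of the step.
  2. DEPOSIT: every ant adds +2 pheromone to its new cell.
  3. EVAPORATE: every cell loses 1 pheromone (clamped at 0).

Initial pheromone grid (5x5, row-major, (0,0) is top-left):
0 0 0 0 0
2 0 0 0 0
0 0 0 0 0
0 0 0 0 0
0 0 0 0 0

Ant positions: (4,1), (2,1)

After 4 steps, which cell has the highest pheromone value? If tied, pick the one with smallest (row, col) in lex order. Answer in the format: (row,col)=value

Step 1: ant0:(4,1)->N->(3,1) | ant1:(2,1)->N->(1,1)
  grid max=1 at (1,0)
Step 2: ant0:(3,1)->N->(2,1) | ant1:(1,1)->W->(1,0)
  grid max=2 at (1,0)
Step 3: ant0:(2,1)->N->(1,1) | ant1:(1,0)->N->(0,0)
  grid max=1 at (0,0)
Step 4: ant0:(1,1)->W->(1,0) | ant1:(0,0)->S->(1,0)
  grid max=4 at (1,0)
Final grid:
  0 0 0 0 0
  4 0 0 0 0
  0 0 0 0 0
  0 0 0 0 0
  0 0 0 0 0
Max pheromone 4 at (1,0)

Answer: (1,0)=4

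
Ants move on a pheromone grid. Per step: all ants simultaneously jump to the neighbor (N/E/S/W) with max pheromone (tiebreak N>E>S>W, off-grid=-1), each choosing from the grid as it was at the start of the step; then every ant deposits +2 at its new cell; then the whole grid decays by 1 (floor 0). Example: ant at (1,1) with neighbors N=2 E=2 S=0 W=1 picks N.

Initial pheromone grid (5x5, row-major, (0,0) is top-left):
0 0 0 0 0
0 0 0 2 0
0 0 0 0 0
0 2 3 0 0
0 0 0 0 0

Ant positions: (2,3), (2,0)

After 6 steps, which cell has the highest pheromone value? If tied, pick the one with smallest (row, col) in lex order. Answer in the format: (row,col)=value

Answer: (1,3)=4

Derivation:
Step 1: ant0:(2,3)->N->(1,3) | ant1:(2,0)->N->(1,0)
  grid max=3 at (1,3)
Step 2: ant0:(1,3)->N->(0,3) | ant1:(1,0)->N->(0,0)
  grid max=2 at (1,3)
Step 3: ant0:(0,3)->S->(1,3) | ant1:(0,0)->E->(0,1)
  grid max=3 at (1,3)
Step 4: ant0:(1,3)->N->(0,3) | ant1:(0,1)->E->(0,2)
  grid max=2 at (1,3)
Step 5: ant0:(0,3)->S->(1,3) | ant1:(0,2)->E->(0,3)
  grid max=3 at (1,3)
Step 6: ant0:(1,3)->N->(0,3) | ant1:(0,3)->S->(1,3)
  grid max=4 at (1,3)
Final grid:
  0 0 0 3 0
  0 0 0 4 0
  0 0 0 0 0
  0 0 0 0 0
  0 0 0 0 0
Max pheromone 4 at (1,3)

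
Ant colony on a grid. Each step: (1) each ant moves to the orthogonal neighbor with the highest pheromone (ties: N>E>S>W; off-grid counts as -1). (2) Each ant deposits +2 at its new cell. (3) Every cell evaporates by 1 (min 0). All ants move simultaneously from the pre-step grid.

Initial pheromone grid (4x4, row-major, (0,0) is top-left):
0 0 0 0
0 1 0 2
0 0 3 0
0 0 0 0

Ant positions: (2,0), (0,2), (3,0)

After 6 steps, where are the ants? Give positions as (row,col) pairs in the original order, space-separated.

Step 1: ant0:(2,0)->N->(1,0) | ant1:(0,2)->E->(0,3) | ant2:(3,0)->N->(2,0)
  grid max=2 at (2,2)
Step 2: ant0:(1,0)->S->(2,0) | ant1:(0,3)->S->(1,3) | ant2:(2,0)->N->(1,0)
  grid max=2 at (1,0)
Step 3: ant0:(2,0)->N->(1,0) | ant1:(1,3)->N->(0,3) | ant2:(1,0)->S->(2,0)
  grid max=3 at (1,0)
Step 4: ant0:(1,0)->S->(2,0) | ant1:(0,3)->S->(1,3) | ant2:(2,0)->N->(1,0)
  grid max=4 at (1,0)
Step 5: ant0:(2,0)->N->(1,0) | ant1:(1,3)->N->(0,3) | ant2:(1,0)->S->(2,0)
  grid max=5 at (1,0)
Step 6: ant0:(1,0)->S->(2,0) | ant1:(0,3)->S->(1,3) | ant2:(2,0)->N->(1,0)
  grid max=6 at (1,0)

(2,0) (1,3) (1,0)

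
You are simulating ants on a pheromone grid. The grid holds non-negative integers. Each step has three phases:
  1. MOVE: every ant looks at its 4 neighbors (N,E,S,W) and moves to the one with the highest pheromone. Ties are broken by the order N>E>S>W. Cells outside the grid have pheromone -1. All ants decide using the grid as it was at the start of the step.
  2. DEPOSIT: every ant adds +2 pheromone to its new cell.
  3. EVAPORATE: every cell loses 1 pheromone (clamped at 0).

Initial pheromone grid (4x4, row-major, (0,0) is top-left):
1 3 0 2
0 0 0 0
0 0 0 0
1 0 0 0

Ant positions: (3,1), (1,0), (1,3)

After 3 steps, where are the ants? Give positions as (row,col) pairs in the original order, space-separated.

Step 1: ant0:(3,1)->W->(3,0) | ant1:(1,0)->N->(0,0) | ant2:(1,3)->N->(0,3)
  grid max=3 at (0,3)
Step 2: ant0:(3,0)->N->(2,0) | ant1:(0,0)->E->(0,1) | ant2:(0,3)->S->(1,3)
  grid max=3 at (0,1)
Step 3: ant0:(2,0)->S->(3,0) | ant1:(0,1)->W->(0,0) | ant2:(1,3)->N->(0,3)
  grid max=3 at (0,3)

(3,0) (0,0) (0,3)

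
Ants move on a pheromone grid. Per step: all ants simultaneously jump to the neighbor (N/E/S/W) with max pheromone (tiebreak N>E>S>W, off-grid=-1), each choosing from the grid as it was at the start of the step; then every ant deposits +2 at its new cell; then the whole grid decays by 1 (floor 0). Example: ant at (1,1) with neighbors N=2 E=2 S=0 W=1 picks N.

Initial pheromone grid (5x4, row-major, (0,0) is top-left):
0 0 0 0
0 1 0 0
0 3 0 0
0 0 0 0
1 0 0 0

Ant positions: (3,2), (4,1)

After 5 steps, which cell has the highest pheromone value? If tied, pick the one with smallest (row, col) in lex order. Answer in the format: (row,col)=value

Answer: (2,1)=2

Derivation:
Step 1: ant0:(3,2)->N->(2,2) | ant1:(4,1)->W->(4,0)
  grid max=2 at (2,1)
Step 2: ant0:(2,2)->W->(2,1) | ant1:(4,0)->N->(3,0)
  grid max=3 at (2,1)
Step 3: ant0:(2,1)->N->(1,1) | ant1:(3,0)->S->(4,0)
  grid max=2 at (2,1)
Step 4: ant0:(1,1)->S->(2,1) | ant1:(4,0)->N->(3,0)
  grid max=3 at (2,1)
Step 5: ant0:(2,1)->N->(1,1) | ant1:(3,0)->S->(4,0)
  grid max=2 at (2,1)
Final grid:
  0 0 0 0
  0 1 0 0
  0 2 0 0
  0 0 0 0
  2 0 0 0
Max pheromone 2 at (2,1)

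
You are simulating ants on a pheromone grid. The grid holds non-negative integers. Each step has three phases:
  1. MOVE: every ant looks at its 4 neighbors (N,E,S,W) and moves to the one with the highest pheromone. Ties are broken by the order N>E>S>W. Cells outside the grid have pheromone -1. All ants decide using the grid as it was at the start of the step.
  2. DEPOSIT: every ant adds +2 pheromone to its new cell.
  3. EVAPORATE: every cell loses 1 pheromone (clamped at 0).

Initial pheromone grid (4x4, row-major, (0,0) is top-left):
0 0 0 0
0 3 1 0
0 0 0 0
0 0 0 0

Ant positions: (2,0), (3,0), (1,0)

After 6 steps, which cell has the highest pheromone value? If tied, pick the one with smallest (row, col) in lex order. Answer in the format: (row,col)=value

Step 1: ant0:(2,0)->N->(1,0) | ant1:(3,0)->N->(2,0) | ant2:(1,0)->E->(1,1)
  grid max=4 at (1,1)
Step 2: ant0:(1,0)->E->(1,1) | ant1:(2,0)->N->(1,0) | ant2:(1,1)->W->(1,0)
  grid max=5 at (1,1)
Step 3: ant0:(1,1)->W->(1,0) | ant1:(1,0)->E->(1,1) | ant2:(1,0)->E->(1,1)
  grid max=8 at (1,1)
Step 4: ant0:(1,0)->E->(1,1) | ant1:(1,1)->W->(1,0) | ant2:(1,1)->W->(1,0)
  grid max=9 at (1,1)
Step 5: ant0:(1,1)->W->(1,0) | ant1:(1,0)->E->(1,1) | ant2:(1,0)->E->(1,1)
  grid max=12 at (1,1)
Step 6: ant0:(1,0)->E->(1,1) | ant1:(1,1)->W->(1,0) | ant2:(1,1)->W->(1,0)
  grid max=13 at (1,1)
Final grid:
  0 0 0 0
  12 13 0 0
  0 0 0 0
  0 0 0 0
Max pheromone 13 at (1,1)

Answer: (1,1)=13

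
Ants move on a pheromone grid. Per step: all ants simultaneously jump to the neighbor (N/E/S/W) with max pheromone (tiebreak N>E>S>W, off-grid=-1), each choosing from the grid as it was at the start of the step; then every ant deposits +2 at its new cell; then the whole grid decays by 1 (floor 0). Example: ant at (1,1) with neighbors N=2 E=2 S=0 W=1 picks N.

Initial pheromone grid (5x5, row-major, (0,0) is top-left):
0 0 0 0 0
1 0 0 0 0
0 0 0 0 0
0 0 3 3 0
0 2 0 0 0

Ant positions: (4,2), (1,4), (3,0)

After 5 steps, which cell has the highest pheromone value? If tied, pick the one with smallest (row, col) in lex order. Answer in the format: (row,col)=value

Step 1: ant0:(4,2)->N->(3,2) | ant1:(1,4)->N->(0,4) | ant2:(3,0)->N->(2,0)
  grid max=4 at (3,2)
Step 2: ant0:(3,2)->E->(3,3) | ant1:(0,4)->S->(1,4) | ant2:(2,0)->N->(1,0)
  grid max=3 at (3,2)
Step 3: ant0:(3,3)->W->(3,2) | ant1:(1,4)->N->(0,4) | ant2:(1,0)->N->(0,0)
  grid max=4 at (3,2)
Step 4: ant0:(3,2)->E->(3,3) | ant1:(0,4)->S->(1,4) | ant2:(0,0)->E->(0,1)
  grid max=3 at (3,2)
Step 5: ant0:(3,3)->W->(3,2) | ant1:(1,4)->N->(0,4) | ant2:(0,1)->E->(0,2)
  grid max=4 at (3,2)
Final grid:
  0 0 1 0 1
  0 0 0 0 0
  0 0 0 0 0
  0 0 4 2 0
  0 0 0 0 0
Max pheromone 4 at (3,2)

Answer: (3,2)=4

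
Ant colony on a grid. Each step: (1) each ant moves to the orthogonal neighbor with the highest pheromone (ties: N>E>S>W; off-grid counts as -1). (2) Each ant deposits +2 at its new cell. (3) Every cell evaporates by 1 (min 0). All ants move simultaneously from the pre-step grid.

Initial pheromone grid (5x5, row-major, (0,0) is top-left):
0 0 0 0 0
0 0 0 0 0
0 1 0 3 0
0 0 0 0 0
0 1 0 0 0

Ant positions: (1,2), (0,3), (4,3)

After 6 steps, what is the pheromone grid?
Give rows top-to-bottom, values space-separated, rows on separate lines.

After step 1: ants at (0,2),(0,4),(3,3)
  0 0 1 0 1
  0 0 0 0 0
  0 0 0 2 0
  0 0 0 1 0
  0 0 0 0 0
After step 2: ants at (0,3),(1,4),(2,3)
  0 0 0 1 0
  0 0 0 0 1
  0 0 0 3 0
  0 0 0 0 0
  0 0 0 0 0
After step 3: ants at (0,4),(0,4),(1,3)
  0 0 0 0 3
  0 0 0 1 0
  0 0 0 2 0
  0 0 0 0 0
  0 0 0 0 0
After step 4: ants at (1,4),(1,4),(2,3)
  0 0 0 0 2
  0 0 0 0 3
  0 0 0 3 0
  0 0 0 0 0
  0 0 0 0 0
After step 5: ants at (0,4),(0,4),(1,3)
  0 0 0 0 5
  0 0 0 1 2
  0 0 0 2 0
  0 0 0 0 0
  0 0 0 0 0
After step 6: ants at (1,4),(1,4),(1,4)
  0 0 0 0 4
  0 0 0 0 7
  0 0 0 1 0
  0 0 0 0 0
  0 0 0 0 0

0 0 0 0 4
0 0 0 0 7
0 0 0 1 0
0 0 0 0 0
0 0 0 0 0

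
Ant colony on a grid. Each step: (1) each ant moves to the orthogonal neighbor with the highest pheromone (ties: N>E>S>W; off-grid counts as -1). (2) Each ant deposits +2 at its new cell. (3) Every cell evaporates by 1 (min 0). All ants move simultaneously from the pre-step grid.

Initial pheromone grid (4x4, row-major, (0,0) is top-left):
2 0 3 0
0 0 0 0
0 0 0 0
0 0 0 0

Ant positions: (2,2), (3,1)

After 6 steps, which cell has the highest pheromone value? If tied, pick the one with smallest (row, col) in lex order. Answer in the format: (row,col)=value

Answer: (0,2)=7

Derivation:
Step 1: ant0:(2,2)->N->(1,2) | ant1:(3,1)->N->(2,1)
  grid max=2 at (0,2)
Step 2: ant0:(1,2)->N->(0,2) | ant1:(2,1)->N->(1,1)
  grid max=3 at (0,2)
Step 3: ant0:(0,2)->E->(0,3) | ant1:(1,1)->N->(0,1)
  grid max=2 at (0,2)
Step 4: ant0:(0,3)->W->(0,2) | ant1:(0,1)->E->(0,2)
  grid max=5 at (0,2)
Step 5: ant0:(0,2)->E->(0,3) | ant1:(0,2)->E->(0,3)
  grid max=4 at (0,2)
Step 6: ant0:(0,3)->W->(0,2) | ant1:(0,3)->W->(0,2)
  grid max=7 at (0,2)
Final grid:
  0 0 7 2
  0 0 0 0
  0 0 0 0
  0 0 0 0
Max pheromone 7 at (0,2)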